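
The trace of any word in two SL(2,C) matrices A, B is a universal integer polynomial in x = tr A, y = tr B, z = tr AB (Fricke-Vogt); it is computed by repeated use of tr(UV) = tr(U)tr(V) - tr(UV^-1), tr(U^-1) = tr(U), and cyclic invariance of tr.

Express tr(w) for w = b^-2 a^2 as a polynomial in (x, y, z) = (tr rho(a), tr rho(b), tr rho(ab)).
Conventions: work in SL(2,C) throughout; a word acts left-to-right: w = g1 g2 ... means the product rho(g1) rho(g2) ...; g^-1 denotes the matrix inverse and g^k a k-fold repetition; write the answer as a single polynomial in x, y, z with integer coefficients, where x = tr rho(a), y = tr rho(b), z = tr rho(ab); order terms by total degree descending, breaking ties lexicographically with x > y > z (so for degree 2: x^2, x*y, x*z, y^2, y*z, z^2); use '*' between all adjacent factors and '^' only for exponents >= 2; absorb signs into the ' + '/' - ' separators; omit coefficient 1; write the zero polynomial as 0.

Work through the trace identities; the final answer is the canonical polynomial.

x^2*y^2 - x*y*z - x^2 - y^2 + 2

use: tr(a^2) = tr(a) * tr(a) - tr(1)  (reduce the a square) = x^2 - 2
tr(a^2 b) = tr(a) * tr(b a) - tr(b)  (reduce the a square) = x*z - y
tr(a^2 b^-1) = tr(a^2) * tr(b) - tr(a^2 b)  (eliminate b^-1) = x^2*y - x*z - y
tr(b^-2 a^2) = tr(a^2 b^-1) * tr(b) - tr(a^2)  (eliminate b^-1) = x^2*y^2 - x*y*z - x^2 - y^2 + 2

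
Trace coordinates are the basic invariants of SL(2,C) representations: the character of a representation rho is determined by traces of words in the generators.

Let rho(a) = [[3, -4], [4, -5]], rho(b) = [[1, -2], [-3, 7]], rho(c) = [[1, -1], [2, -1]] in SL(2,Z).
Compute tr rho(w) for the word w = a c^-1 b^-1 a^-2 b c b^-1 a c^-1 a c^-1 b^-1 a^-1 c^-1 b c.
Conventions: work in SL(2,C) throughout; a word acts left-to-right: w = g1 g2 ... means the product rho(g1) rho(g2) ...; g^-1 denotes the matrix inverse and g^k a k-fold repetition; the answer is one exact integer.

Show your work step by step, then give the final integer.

6671536

rho(a) = [[3, -4], [4, -5]]
... * rho(c^-1) = [[-1, 1], [-2, 1]]  ->  [[5, -1], [6, -1]]
... * rho(b^-1) = [[7, 2], [3, 1]]  ->  [[32, 9], [39, 11]]
... * rho(a^-1) = [[-5, 4], [-4, 3]]  ->  [[-196, 155], [-239, 189]]
... * rho(a^-1) = [[-5, 4], [-4, 3]]  ->  [[360, -319], [439, -389]]
... * rho(b) = [[1, -2], [-3, 7]]  ->  [[1317, -2953], [1606, -3601]]
... * rho(c) = [[1, -1], [2, -1]]  ->  [[-4589, 1636], [-5596, 1995]]
... * rho(b^-1) = [[7, 2], [3, 1]]  ->  [[-27215, -7542], [-33187, -9197]]
... * rho(a) = [[3, -4], [4, -5]]  ->  [[-111813, 146570], [-136349, 178733]]
... * rho(c^-1) = [[-1, 1], [-2, 1]]  ->  [[-181327, 34757], [-221117, 42384]]
... * rho(a) = [[3, -4], [4, -5]]  ->  [[-404953, 551523], [-493815, 672548]]
... * rho(c^-1) = [[-1, 1], [-2, 1]]  ->  [[-698093, 146570], [-851281, 178733]]
... * rho(b^-1) = [[7, 2], [3, 1]]  ->  [[-4446941, -1249616], [-5422768, -1523829]]
... * rho(a^-1) = [[-5, 4], [-4, 3]]  ->  [[27233169, -21536612], [33209156, -26262559]]
... * rho(c^-1) = [[-1, 1], [-2, 1]]  ->  [[15840055, 5696557], [19315962, 6946597]]
... * rho(b) = [[1, -2], [-3, 7]]  ->  [[-1249616, 8195789], [-1523829, 9994255]]
... * rho(c) = [[1, -1], [2, -1]]  ->  [[15141962, -6946173], [18464681, -8470426]]
tr = 15141962 + -8470426 = 6671536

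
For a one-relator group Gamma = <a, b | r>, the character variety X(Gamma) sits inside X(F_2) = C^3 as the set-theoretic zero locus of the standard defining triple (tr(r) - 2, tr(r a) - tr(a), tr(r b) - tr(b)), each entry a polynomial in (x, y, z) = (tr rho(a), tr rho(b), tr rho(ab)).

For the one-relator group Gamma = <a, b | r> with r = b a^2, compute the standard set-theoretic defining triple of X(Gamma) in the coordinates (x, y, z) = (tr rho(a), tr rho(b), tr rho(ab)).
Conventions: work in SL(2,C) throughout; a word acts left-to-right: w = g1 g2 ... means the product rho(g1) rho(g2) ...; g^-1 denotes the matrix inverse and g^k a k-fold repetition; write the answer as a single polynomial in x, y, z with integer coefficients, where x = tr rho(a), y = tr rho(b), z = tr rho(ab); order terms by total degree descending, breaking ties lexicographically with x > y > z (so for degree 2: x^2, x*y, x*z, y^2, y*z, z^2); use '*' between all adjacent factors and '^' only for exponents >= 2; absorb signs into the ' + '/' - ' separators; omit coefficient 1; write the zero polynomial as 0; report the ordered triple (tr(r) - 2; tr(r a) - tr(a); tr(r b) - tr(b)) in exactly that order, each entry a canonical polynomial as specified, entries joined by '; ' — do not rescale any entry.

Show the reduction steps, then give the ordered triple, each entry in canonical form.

tr(b a^2) = tr(a) * tr(b a) - tr(b)  (reduce the a square) = x*z - y
tr(b a^3) = tr(a) * tr(b a^2) - tr(b a)   [square of a] = x^2*z - x*y - z
tr(a^2) = tr(a) * tr(a) - tr(1)   [square of a] = x^2 - 2
tr(b a^2 b) = tr(b) * tr(a^2 b) - tr(a^2)   [square of b] = x*y*z - x^2 - y^2 + 2
assemble the triple (tr(r) - 2; tr(r a) - x; tr(r b) - y)

x*z - y - 2; x^2*z - x*y - x - z; x*y*z - x^2 - y^2 - y + 2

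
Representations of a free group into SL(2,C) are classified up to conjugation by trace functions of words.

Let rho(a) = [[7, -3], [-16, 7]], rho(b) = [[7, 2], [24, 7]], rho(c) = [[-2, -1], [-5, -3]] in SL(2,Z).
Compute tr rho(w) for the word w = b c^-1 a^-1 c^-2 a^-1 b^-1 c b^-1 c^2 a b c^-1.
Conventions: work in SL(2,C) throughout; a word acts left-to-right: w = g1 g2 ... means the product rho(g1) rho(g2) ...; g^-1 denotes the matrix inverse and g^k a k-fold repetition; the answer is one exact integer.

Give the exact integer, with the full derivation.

rho(b) = [[7, 2], [24, 7]]
... * rho(c^-1) = [[-3, 1], [5, -2]]  ->  [[-11, 3], [-37, 10]]
... * rho(a^-1) = [[7, 3], [16, 7]]  ->  [[-29, -12], [-99, -41]]
... * rho(c^-1) = [[-3, 1], [5, -2]]  ->  [[27, -5], [92, -17]]
... * rho(c^-1) = [[-3, 1], [5, -2]]  ->  [[-106, 37], [-361, 126]]
... * rho(a^-1) = [[7, 3], [16, 7]]  ->  [[-150, -59], [-511, -201]]
... * rho(b^-1) = [[7, -2], [-24, 7]]  ->  [[366, -113], [1247, -385]]
... * rho(c) = [[-2, -1], [-5, -3]]  ->  [[-167, -27], [-569, -92]]
... * rho(b^-1) = [[7, -2], [-24, 7]]  ->  [[-521, 145], [-1775, 494]]
... * rho(c) = [[-2, -1], [-5, -3]]  ->  [[317, 86], [1080, 293]]
... * rho(c) = [[-2, -1], [-5, -3]]  ->  [[-1064, -575], [-3625, -1959]]
... * rho(a) = [[7, -3], [-16, 7]]  ->  [[1752, -833], [5969, -2838]]
... * rho(b) = [[7, 2], [24, 7]]  ->  [[-7728, -2327], [-26329, -7928]]
... * rho(c^-1) = [[-3, 1], [5, -2]]  ->  [[11549, -3074], [39347, -10473]]
tr = 11549 + -10473 = 1076

1076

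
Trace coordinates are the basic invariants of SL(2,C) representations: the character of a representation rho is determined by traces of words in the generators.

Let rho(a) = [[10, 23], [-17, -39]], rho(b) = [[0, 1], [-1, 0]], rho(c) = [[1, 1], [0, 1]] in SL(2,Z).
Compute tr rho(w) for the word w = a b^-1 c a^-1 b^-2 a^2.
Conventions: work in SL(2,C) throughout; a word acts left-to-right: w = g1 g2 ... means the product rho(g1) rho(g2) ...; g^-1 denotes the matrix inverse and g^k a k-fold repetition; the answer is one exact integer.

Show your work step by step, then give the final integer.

rho(a) = [[10, 23], [-17, -39]]
... * rho(b^-1) = [[0, -1], [1, 0]]  ->  [[23, -10], [-39, 17]]
... * rho(c) = [[1, 1], [0, 1]]  ->  [[23, 13], [-39, -22]]
... * rho(a^-1) = [[-39, -23], [17, 10]]  ->  [[-676, -399], [1147, 677]]
... * rho(b^-1) = [[0, -1], [1, 0]]  ->  [[-399, 676], [677, -1147]]
... * rho(b^-1) = [[0, -1], [1, 0]]  ->  [[676, 399], [-1147, -677]]
... * rho(a) = [[10, 23], [-17, -39]]  ->  [[-23, -13], [39, 22]]
... * rho(a) = [[10, 23], [-17, -39]]  ->  [[-9, -22], [16, 39]]
tr = -9 + 39 = 30

30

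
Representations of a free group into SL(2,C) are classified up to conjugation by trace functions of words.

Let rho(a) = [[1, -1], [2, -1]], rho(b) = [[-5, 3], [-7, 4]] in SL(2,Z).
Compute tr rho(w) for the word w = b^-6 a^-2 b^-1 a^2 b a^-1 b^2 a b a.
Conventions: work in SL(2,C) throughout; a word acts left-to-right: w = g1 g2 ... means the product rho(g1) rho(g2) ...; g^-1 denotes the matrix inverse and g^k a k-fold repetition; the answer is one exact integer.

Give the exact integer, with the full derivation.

0

rho(b^-1) = [[4, -3], [7, -5]]
... * rho(b^-1) = [[4, -3], [7, -5]]  ->  [[-5, 3], [-7, 4]]
... * rho(b^-1) = [[4, -3], [7, -5]]  ->  [[1, 0], [0, 1]]
... * rho(b^-1) = [[4, -3], [7, -5]]  ->  [[4, -3], [7, -5]]
... * rho(b^-1) = [[4, -3], [7, -5]]  ->  [[-5, 3], [-7, 4]]
... * rho(b^-1) = [[4, -3], [7, -5]]  ->  [[1, 0], [0, 1]]
... * rho(a^-1) = [[-1, 1], [-2, 1]]  ->  [[-1, 1], [-2, 1]]
... * rho(a^-1) = [[-1, 1], [-2, 1]]  ->  [[-1, 0], [0, -1]]
... * rho(b^-1) = [[4, -3], [7, -5]]  ->  [[-4, 3], [-7, 5]]
... * rho(a) = [[1, -1], [2, -1]]  ->  [[2, 1], [3, 2]]
... * rho(a) = [[1, -1], [2, -1]]  ->  [[4, -3], [7, -5]]
... * rho(b) = [[-5, 3], [-7, 4]]  ->  [[1, 0], [0, 1]]
... * rho(a^-1) = [[-1, 1], [-2, 1]]  ->  [[-1, 1], [-2, 1]]
... * rho(b) = [[-5, 3], [-7, 4]]  ->  [[-2, 1], [3, -2]]
... * rho(b) = [[-5, 3], [-7, 4]]  ->  [[3, -2], [-1, 1]]
... * rho(a) = [[1, -1], [2, -1]]  ->  [[-1, -1], [1, 0]]
... * rho(b) = [[-5, 3], [-7, 4]]  ->  [[12, -7], [-5, 3]]
... * rho(a) = [[1, -1], [2, -1]]  ->  [[-2, -5], [1, 2]]
tr = -2 + 2 = 0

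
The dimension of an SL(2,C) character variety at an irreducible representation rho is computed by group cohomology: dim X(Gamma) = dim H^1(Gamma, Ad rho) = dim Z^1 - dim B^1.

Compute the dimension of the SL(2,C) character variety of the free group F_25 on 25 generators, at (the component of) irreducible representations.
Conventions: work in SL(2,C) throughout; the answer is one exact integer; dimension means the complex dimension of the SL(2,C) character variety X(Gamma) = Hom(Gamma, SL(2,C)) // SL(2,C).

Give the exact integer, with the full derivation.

Gamma = F_25 has 25 generators and no relators.
Z^1(Gamma, Ad rho) = (sl_2)^25: a cocycle is a free choice of one sl_2 vector per generator, so dim Z^1 = 3*25 = 75.
At an irreducible rho the centralizer of the image in sl_2 is 0, so the coboundary map sl_2 -> Z^1 is injective: dim B^1 = 3.
dim H^1 = 75 - 3 = 72, which is dim X.

72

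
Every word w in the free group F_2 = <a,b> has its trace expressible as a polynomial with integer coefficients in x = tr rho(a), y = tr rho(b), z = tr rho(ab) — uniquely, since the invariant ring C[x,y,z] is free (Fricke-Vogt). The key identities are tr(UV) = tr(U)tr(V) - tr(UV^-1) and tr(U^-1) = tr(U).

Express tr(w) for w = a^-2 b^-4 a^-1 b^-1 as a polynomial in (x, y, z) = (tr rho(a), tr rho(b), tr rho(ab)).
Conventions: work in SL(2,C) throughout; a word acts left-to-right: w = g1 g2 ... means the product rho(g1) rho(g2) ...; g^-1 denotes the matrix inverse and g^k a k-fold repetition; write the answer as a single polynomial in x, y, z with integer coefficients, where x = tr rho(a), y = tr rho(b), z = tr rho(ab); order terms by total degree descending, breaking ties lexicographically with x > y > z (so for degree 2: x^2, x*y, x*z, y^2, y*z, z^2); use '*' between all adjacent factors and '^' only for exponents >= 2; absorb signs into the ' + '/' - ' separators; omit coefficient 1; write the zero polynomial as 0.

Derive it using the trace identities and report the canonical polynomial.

tr(b^-1) = tr(b) = y
so tr(b^-1 a) = tr(a)*tr(b) - tr(a b) = x*y - z
tr(a^-1 b^-1) = tr(b^-1)*tr(a) - tr(b^-1 a) = z
tr(a^-1 b^-2) = tr(a^-1 b^-1)*tr(b) - tr(a^-1) = y*z - x
tr(b^-2) = tr(b^-1)*tr(b) - tr(1) = y^2 - 2
tr(a^-2 b^-2) = tr(a^-1 b^-2)*tr(a) - tr(a^-1 b^-2 a) = x*y*z - x^2 - y^2 + 2
tr(a^-2 b^-2 a^-1) = tr(a^-2 b^-2)*tr(a) - tr(a^-2 b^-2 a) = x^2*y*z - x^3 - x*y^2 - y*z + 3*x
tr(a b a) = tr(a)*tr(b a) - tr(b) = x*z - y
reduce: tr(a b a b) = tr(b a)*tr(b a) - tr(1) = z^2 - 2
tr(b^-1 a b a) = tr(a b a)*tr(b) - tr(a b a b) = x*y*z - y^2 - z^2 + 2
reduce: tr(b a^-1 b^-1 a) = tr(b^-1 a b)*tr(a) - tr(b^-1 a b a) = -x*y*z + x^2 + y^2 + z^2 - 2
reduce: tr(a^-1 b^-1 a^-1 b) = tr(b a^-1 b^-1)*tr(a) - tr(b a^-1 b^-1 a) = x*y*z - y^2 - z^2 + 2
tr(b^-1 a^-1 b a^-2) = tr(a^-1 b^-1 a^-1 b)*tr(a) - tr(a^-1 b^-1 a^-1 b a) = x^2*y*z - x*y^2 - x*z^2 + x
tr(b a^-2) = tr(b a^-1)*tr(a) - tr(b) = x^2*y - x*z - y
reduce: tr(a^-1 b a^-2) = tr(b a^-2)*tr(a) - tr(b a^-1) = x^3*y - x^2*z - 2*x*y + z
tr(a^-2 b^-2 a^-1 b) = tr(b^-1 a^-1 b a^-2)*tr(b) - tr(b^-1 a^-1 b a^-2 b) = x^2*y^2*z - x^3*y - x*y^3 - x*y*z^2 + x^2*z + 3*x*y - z
tr(b^-2 a^-1 b^-1 a^-2) = tr(a^-2 b^-2 a^-1)*tr(b) - tr(a^-2 b^-2 a^-1 b) = x*y*z^2 - x^2*z - y^2*z + z
reduce: tr(b^-1 a^-1 b^-1 a^-2) = tr(a^-1 b^-1 a^-1 b^-1)*tr(a) - tr(a^-1 b^-1 a^-1 b^-1 a) = x*z^2 - y*z - x
reduce: tr(b^-3 a^-1 b^-1 a^-2) = tr(b^-2 a^-1 b^-1 a^-2)*tr(b) - tr(b^-2 a^-1 b^-1 a^-2 b) = x*y^2*z^2 - x^2*y*z - y^3*z - x*z^2 + 2*y*z + x
tr(a^-2 b^-4 a^-1 b^-1) = tr(b^-3 a^-1 b^-1 a^-2)*tr(b) - tr(b^-3 a^-1 b^-1 a^-2 b) = x*y^3*z^2 - x^2*y^2*z - y^4*z - 2*x*y*z^2 + x^2*z + 3*y^2*z + x*y - z

x*y^3*z^2 - x^2*y^2*z - y^4*z - 2*x*y*z^2 + x^2*z + 3*y^2*z + x*y - z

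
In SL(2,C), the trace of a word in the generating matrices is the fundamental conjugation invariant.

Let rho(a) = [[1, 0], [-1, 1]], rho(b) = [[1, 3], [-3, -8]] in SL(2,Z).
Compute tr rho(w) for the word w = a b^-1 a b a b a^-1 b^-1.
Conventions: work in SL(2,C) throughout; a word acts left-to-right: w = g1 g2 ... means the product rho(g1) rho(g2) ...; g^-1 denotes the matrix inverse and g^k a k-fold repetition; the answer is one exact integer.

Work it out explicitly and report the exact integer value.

362

rho(a) = [[1, 0], [-1, 1]]
... * rho(b^-1) = [[-8, -3], [3, 1]]  ->  [[-8, -3], [11, 4]]
... * rho(a) = [[1, 0], [-1, 1]]  ->  [[-5, -3], [7, 4]]
... * rho(b) = [[1, 3], [-3, -8]]  ->  [[4, 9], [-5, -11]]
... * rho(a) = [[1, 0], [-1, 1]]  ->  [[-5, 9], [6, -11]]
... * rho(b) = [[1, 3], [-3, -8]]  ->  [[-32, -87], [39, 106]]
... * rho(a^-1) = [[1, 0], [1, 1]]  ->  [[-119, -87], [145, 106]]
... * rho(b^-1) = [[-8, -3], [3, 1]]  ->  [[691, 270], [-842, -329]]
tr = 691 + -329 = 362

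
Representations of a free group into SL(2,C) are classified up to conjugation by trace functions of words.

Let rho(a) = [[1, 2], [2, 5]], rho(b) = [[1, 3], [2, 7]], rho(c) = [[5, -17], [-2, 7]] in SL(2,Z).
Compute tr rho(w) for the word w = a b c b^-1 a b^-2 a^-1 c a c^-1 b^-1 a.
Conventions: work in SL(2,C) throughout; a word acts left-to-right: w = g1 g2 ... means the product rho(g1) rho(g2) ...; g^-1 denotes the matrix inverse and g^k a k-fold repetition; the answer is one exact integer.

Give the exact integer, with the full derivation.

13116714

rho(a) = [[1, 2], [2, 5]]
... * rho(b) = [[1, 3], [2, 7]]  ->  [[5, 17], [12, 41]]
... * rho(c) = [[5, -17], [-2, 7]]  ->  [[-9, 34], [-22, 83]]
... * rho(b^-1) = [[7, -3], [-2, 1]]  ->  [[-131, 61], [-320, 149]]
... * rho(a) = [[1, 2], [2, 5]]  ->  [[-9, 43], [-22, 105]]
... * rho(b^-1) = [[7, -3], [-2, 1]]  ->  [[-149, 70], [-364, 171]]
... * rho(b^-1) = [[7, -3], [-2, 1]]  ->  [[-1183, 517], [-2890, 1263]]
... * rho(a^-1) = [[5, -2], [-2, 1]]  ->  [[-6949, 2883], [-16976, 7043]]
... * rho(c) = [[5, -17], [-2, 7]]  ->  [[-40511, 138314], [-98966, 337893]]
... * rho(a) = [[1, 2], [2, 5]]  ->  [[236117, 610548], [576820, 1491533]]
... * rho(c^-1) = [[7, 17], [2, 5]]  ->  [[2873915, 7066729], [7020806, 17263605]]
... * rho(b^-1) = [[7, -3], [-2, 1]]  ->  [[5983947, -1555016], [14618432, -3798813]]
... * rho(a) = [[1, 2], [2, 5]]  ->  [[2873915, 4192814], [7020806, 10242799]]
tr = 2873915 + 10242799 = 13116714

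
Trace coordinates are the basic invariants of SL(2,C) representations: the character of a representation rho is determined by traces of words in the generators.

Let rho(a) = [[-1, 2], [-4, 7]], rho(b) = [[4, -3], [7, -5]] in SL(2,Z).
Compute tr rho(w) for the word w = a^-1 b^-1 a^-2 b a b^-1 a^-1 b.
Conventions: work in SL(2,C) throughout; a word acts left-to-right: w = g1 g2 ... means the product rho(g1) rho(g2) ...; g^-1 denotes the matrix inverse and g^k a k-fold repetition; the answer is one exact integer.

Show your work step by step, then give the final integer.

rho(a^-1) = [[7, -2], [4, -1]]
... * rho(b^-1) = [[-5, 3], [-7, 4]]  ->  [[-21, 13], [-13, 8]]
... * rho(a^-1) = [[7, -2], [4, -1]]  ->  [[-95, 29], [-59, 18]]
... * rho(a^-1) = [[7, -2], [4, -1]]  ->  [[-549, 161], [-341, 100]]
... * rho(b) = [[4, -3], [7, -5]]  ->  [[-1069, 842], [-664, 523]]
... * rho(a) = [[-1, 2], [-4, 7]]  ->  [[-2299, 3756], [-1428, 2333]]
... * rho(b^-1) = [[-5, 3], [-7, 4]]  ->  [[-14797, 8127], [-9191, 5048]]
... * rho(a^-1) = [[7, -2], [4, -1]]  ->  [[-71071, 21467], [-44145, 13334]]
... * rho(b) = [[4, -3], [7, -5]]  ->  [[-134015, 105878], [-83242, 65765]]
tr = -134015 + 65765 = -68250

-68250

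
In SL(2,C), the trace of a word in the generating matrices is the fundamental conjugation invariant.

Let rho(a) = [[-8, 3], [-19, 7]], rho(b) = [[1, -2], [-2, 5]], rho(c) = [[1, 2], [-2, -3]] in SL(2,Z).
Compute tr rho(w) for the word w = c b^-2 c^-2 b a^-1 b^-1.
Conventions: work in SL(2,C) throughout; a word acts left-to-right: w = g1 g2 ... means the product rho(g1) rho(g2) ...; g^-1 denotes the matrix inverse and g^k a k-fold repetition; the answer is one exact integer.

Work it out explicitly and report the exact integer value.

8603

rho(c) = [[1, 2], [-2, -3]]
... * rho(b^-1) = [[5, 2], [2, 1]]  ->  [[9, 4], [-16, -7]]
... * rho(b^-1) = [[5, 2], [2, 1]]  ->  [[53, 22], [-94, -39]]
... * rho(c^-1) = [[-3, -2], [2, 1]]  ->  [[-115, -84], [204, 149]]
... * rho(c^-1) = [[-3, -2], [2, 1]]  ->  [[177, 146], [-314, -259]]
... * rho(b) = [[1, -2], [-2, 5]]  ->  [[-115, 376], [204, -667]]
... * rho(a^-1) = [[7, -3], [19, -8]]  ->  [[6339, -2663], [-11245, 4724]]
... * rho(b^-1) = [[5, 2], [2, 1]]  ->  [[26369, 10015], [-46777, -17766]]
tr = 26369 + -17766 = 8603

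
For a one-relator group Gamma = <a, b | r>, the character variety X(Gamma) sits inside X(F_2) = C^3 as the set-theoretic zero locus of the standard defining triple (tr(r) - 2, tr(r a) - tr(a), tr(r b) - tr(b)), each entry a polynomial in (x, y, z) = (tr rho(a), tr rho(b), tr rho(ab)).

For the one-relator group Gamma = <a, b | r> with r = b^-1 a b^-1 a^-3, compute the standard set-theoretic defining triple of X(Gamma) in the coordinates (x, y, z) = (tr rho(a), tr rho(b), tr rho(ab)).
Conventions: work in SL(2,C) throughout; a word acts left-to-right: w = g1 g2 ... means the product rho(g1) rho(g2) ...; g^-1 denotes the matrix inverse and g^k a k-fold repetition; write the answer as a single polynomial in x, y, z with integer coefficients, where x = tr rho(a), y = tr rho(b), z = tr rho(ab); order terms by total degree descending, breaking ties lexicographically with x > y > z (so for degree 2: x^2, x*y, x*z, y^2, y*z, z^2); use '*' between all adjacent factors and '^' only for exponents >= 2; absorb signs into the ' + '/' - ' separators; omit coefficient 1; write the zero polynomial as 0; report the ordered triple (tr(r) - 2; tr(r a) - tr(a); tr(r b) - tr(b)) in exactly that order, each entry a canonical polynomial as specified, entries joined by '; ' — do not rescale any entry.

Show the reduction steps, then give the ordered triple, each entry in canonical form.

x^3*y*z - x^4 - x^2*y^2 - x^2*z^2 + 4*x^2 + z^2 - 4; x^2*y*z - x^3 - x*y^2 - x*z^2 + y*z + 2*x; x*z - 2*y

tr(b^-1) = tr(b) = y
tr(b^-1 a) = tr(a) tr(b) - tr(a b) = x*y - z
tr(b^-1 a^-1) = tr(b^-1) tr(a) - tr(b^-1 a) = z
tr(a^-2 b^-1) = tr(b^-1 a^-1) tr(a) - tr(b^-1) = x*z - y
tr(b a b) = tr(b) tr(a b) - tr(a) = y*z - x
tr(b a b a) = tr(a b) tr(a b) - tr(1) = z^2 - 2
tr(b a b a^-1) = tr(b a b) tr(a) - tr(b a b a) = x*y*z - x^2 - z^2 + 2
tr(a b a^-2 b) = tr(b a b a^-1) tr(a) - tr(b a b) = x^2*y*z - x^3 - x*z^2 - y*z + 3*x
tr(b^-1 a b a^-2) = tr(a b a^-2) tr(b) - tr(a b a^-2 b) = -x^2*y*z + x^3 + x*y^2 + x*z^2 - 3*x
tr(b^-1 a b a) = tr(a b a) tr(b) - tr(a b a b) = x*y*z - y^2 - z^2 + 2
tr(b^-1 a b a^-1) = tr(b^-1 a b) tr(a) - tr(b^-1 a b a) = -x*y*z + x^2 + y^2 + z^2 - 2
tr(a^-3 b^-1 a b) = tr(b^-1 a b a^-2) tr(a) - tr(b^-1 a b a^-1) = -x^3*y*z + x^4 + x^2*y^2 + x^2*z^2 + x*y*z - 4*x^2 - y^2 - z^2 + 2
tr(b^-1 a b^-1 a^-3) = tr(a^-3 b^-1 a) tr(b) - tr(a^-3 b^-1 a b) = x^3*y*z - x^4 - x^2*y^2 - x^2*z^2 + 4*x^2 + z^2 - 2
tr(b^-1 a b^-1 a^-2) = tr(a^-2 b^-1 a) tr(b) - tr(a^-2 b^-1 a b)  (eliminate b^-1) = x^2*y*z - x^3 - x*y^2 - x*z^2 + y*z + 3*x
assemble the triple (tr(r) - 2; tr(r a) - x; tr(r b) - y)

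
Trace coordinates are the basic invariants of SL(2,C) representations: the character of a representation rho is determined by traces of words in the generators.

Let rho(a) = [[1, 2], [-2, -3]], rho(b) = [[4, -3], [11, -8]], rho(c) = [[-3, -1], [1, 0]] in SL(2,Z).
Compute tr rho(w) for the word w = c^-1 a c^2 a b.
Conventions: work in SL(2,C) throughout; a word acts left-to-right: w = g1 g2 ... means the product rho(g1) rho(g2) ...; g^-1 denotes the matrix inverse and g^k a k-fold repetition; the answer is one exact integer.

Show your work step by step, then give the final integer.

rho(c^-1) = [[0, 1], [-1, -3]]
... * rho(a) = [[1, 2], [-2, -3]]  ->  [[-2, -3], [5, 7]]
... * rho(c) = [[-3, -1], [1, 0]]  ->  [[3, 2], [-8, -5]]
... * rho(c) = [[-3, -1], [1, 0]]  ->  [[-7, -3], [19, 8]]
... * rho(a) = [[1, 2], [-2, -3]]  ->  [[-1, -5], [3, 14]]
... * rho(b) = [[4, -3], [11, -8]]  ->  [[-59, 43], [166, -121]]
tr = -59 + -121 = -180

-180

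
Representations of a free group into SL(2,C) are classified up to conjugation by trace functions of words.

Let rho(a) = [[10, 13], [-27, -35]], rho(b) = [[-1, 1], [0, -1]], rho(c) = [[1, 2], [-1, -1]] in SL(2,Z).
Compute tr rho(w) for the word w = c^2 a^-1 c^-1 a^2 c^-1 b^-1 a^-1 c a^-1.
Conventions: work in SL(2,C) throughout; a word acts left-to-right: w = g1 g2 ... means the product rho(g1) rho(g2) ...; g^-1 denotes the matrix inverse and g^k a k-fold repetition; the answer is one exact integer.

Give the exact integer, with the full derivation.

-11074839

rho(c) = [[1, 2], [-1, -1]]
... * rho(c) = [[1, 2], [-1, -1]]  ->  [[-1, 0], [0, -1]]
... * rho(a^-1) = [[-35, -13], [27, 10]]  ->  [[35, 13], [-27, -10]]
... * rho(c^-1) = [[-1, -2], [1, 1]]  ->  [[-22, -57], [17, 44]]
... * rho(a) = [[10, 13], [-27, -35]]  ->  [[1319, 1709], [-1018, -1319]]
... * rho(a) = [[10, 13], [-27, -35]]  ->  [[-32953, -42668], [25433, 32931]]
... * rho(c^-1) = [[-1, -2], [1, 1]]  ->  [[-9715, 23238], [7498, -17935]]
... * rho(b^-1) = [[-1, -1], [0, -1]]  ->  [[9715, -13523], [-7498, 10437]]
... * rho(a^-1) = [[-35, -13], [27, 10]]  ->  [[-705146, -261525], [544229, 201844]]
... * rho(c) = [[1, 2], [-1, -1]]  ->  [[-443621, -1148767], [342385, 886614]]
... * rho(a^-1) = [[-35, -13], [27, 10]]  ->  [[-15489974, -5720597], [11955103, 4415135]]
tr = -15489974 + 4415135 = -11074839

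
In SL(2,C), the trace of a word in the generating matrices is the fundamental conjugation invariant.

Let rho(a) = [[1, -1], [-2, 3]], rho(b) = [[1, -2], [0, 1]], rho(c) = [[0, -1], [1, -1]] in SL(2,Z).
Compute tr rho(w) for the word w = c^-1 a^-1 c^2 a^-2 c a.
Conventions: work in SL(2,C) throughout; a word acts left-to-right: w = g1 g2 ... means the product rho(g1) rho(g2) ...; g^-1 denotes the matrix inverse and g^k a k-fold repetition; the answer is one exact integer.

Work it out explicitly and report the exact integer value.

rho(c^-1) = [[-1, 1], [-1, 0]]
... * rho(a^-1) = [[3, 1], [2, 1]]  ->  [[-1, 0], [-3, -1]]
... * rho(c) = [[0, -1], [1, -1]]  ->  [[0, 1], [-1, 4]]
... * rho(c) = [[0, -1], [1, -1]]  ->  [[1, -1], [4, -3]]
... * rho(a^-1) = [[3, 1], [2, 1]]  ->  [[1, 0], [6, 1]]
... * rho(a^-1) = [[3, 1], [2, 1]]  ->  [[3, 1], [20, 7]]
... * rho(c) = [[0, -1], [1, -1]]  ->  [[1, -4], [7, -27]]
... * rho(a) = [[1, -1], [-2, 3]]  ->  [[9, -13], [61, -88]]
tr = 9 + -88 = -79

-79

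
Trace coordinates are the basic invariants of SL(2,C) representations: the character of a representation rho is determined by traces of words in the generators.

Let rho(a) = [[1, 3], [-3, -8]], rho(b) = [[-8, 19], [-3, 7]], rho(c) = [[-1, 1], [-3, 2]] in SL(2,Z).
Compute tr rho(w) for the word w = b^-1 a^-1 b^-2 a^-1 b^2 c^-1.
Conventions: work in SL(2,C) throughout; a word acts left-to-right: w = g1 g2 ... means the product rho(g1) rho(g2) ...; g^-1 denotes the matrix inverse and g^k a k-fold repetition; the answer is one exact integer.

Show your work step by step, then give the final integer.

rho(b^-1) = [[7, -19], [3, -8]]
... * rho(a^-1) = [[-8, -3], [3, 1]]  ->  [[-113, -40], [-48, -17]]
... * rho(b^-1) = [[7, -19], [3, -8]]  ->  [[-911, 2467], [-387, 1048]]
... * rho(b^-1) = [[7, -19], [3, -8]]  ->  [[1024, -2427], [435, -1031]]
... * rho(a^-1) = [[-8, -3], [3, 1]]  ->  [[-15473, -5499], [-6573, -2336]]
... * rho(b) = [[-8, 19], [-3, 7]]  ->  [[140281, -332480], [59592, -141239]]
... * rho(b) = [[-8, 19], [-3, 7]]  ->  [[-124808, 337979], [-53019, 143575]]
... * rho(c^-1) = [[2, -1], [3, -1]]  ->  [[764321, -213171], [324687, -90556]]
tr = 764321 + -90556 = 673765

673765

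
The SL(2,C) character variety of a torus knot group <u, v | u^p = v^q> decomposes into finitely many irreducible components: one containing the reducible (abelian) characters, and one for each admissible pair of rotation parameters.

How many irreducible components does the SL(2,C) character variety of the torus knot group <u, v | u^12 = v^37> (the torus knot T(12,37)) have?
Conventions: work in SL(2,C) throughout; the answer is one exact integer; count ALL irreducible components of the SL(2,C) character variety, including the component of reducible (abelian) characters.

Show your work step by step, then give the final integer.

199

Gamma = < u, v | u^12 = v^37 > (torus knot T(12,37)); the central element u^12 = v^37 acts as +I or -I in any irreducible SL(2,C) representation.
So on each irreducible component the traces are pinned: tr(u) = 2*cos(pi*alpha/12) with 1 <= alpha <= 11, tr(v) = 2*cos(pi*beta/37) with 1 <= beta <= 36.
The two central values (-1)^alpha I and (-1)^beta I must be the same matrix, so alpha and beta share a parity.
Enumerate parity-matched pairs: 6*18 odd-odd plus 5*18 even-even gives 198.
Total: 198 irreducible-character components + 1 reducible (abelian) component = 199.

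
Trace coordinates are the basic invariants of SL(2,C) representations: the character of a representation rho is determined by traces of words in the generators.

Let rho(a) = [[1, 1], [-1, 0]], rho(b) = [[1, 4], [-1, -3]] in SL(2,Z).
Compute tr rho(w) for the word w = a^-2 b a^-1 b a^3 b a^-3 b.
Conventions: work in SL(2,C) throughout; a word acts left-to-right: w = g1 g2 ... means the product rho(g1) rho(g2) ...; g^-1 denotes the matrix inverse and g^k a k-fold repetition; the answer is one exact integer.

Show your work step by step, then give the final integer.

rho(a^-1) = [[0, -1], [1, 1]]
... * rho(a^-1) = [[0, -1], [1, 1]]  ->  [[-1, -1], [1, 0]]
... * rho(b) = [[1, 4], [-1, -3]]  ->  [[0, -1], [1, 4]]
... * rho(a^-1) = [[0, -1], [1, 1]]  ->  [[-1, -1], [4, 3]]
... * rho(b) = [[1, 4], [-1, -3]]  ->  [[0, -1], [1, 7]]
... * rho(a) = [[1, 1], [-1, 0]]  ->  [[1, 0], [-6, 1]]
... * rho(a) = [[1, 1], [-1, 0]]  ->  [[1, 1], [-7, -6]]
... * rho(a) = [[1, 1], [-1, 0]]  ->  [[0, 1], [-1, -7]]
... * rho(b) = [[1, 4], [-1, -3]]  ->  [[-1, -3], [6, 17]]
... * rho(a^-1) = [[0, -1], [1, 1]]  ->  [[-3, -2], [17, 11]]
... * rho(a^-1) = [[0, -1], [1, 1]]  ->  [[-2, 1], [11, -6]]
... * rho(a^-1) = [[0, -1], [1, 1]]  ->  [[1, 3], [-6, -17]]
... * rho(b) = [[1, 4], [-1, -3]]  ->  [[-2, -5], [11, 27]]
tr = -2 + 27 = 25

25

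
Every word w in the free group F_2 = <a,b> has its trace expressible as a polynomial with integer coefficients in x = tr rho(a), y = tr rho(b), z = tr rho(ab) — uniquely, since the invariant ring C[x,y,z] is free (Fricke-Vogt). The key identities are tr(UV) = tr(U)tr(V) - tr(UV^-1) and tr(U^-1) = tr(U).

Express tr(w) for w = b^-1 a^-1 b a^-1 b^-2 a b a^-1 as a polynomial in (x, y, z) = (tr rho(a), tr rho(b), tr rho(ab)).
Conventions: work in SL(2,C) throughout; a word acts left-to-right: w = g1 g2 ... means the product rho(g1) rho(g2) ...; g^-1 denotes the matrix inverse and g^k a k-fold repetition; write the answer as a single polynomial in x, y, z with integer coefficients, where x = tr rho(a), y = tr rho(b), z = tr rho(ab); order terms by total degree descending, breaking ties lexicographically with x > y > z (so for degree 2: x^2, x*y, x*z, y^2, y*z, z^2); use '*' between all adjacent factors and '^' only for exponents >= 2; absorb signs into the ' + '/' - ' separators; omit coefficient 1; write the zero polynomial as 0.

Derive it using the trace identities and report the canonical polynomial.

apply: tr(b^-1) = tr(b) = y
use: tr(b^-1 a) = tr(a)*tr(b) - tr(a b) = x*y - z
tr(a^-1 b^-1) = tr(b^-1)*tr(a) - tr(b^-1 a) = z
tr(b^2) = tr(b)*tr(b) - tr(1) = y^2 - 2
use: tr(b a b) = tr(b)*tr(a b) - tr(a) = y*z - x
apply: tr(b^2 a b) = tr(b)*tr(b a b) - tr(b a) = y^2*z - x*y - z
tr(a b a b) = tr(a b)*tr(a b) - tr(1) = z^2 - 2
apply: tr(a b a) = tr(a)*tr(b a) - tr(b) = x*z - y
use: tr(b^2 a b a) = tr(b)*tr(a b a b) - tr(a b a) = y*z^2 - x*z - y
use: tr(a^-1 b^2 a b) = tr(b^2 a b)*tr(a) - tr(b^2 a b a) = x*y^2*z - x^2*y - y*z^2 + y
tr(b a b^-1 a^-1 b) = tr(a^-1 b^2 a)*tr(b) - tr(a^-1 b^2 a b) = -x*y^2*z + x^2*y + y^3 + y*z^2 - 3*y
tr(a b^2 a b a) = tr(a)*tr(b^2 a b a) - tr(b^2 a b) = x*y*z^2 - x^2*z - y^2*z + z
apply: tr(a b a b a b) = tr(b a b a)*tr(b a) - tr(a b) = z^3 - 3*z
tr(a b a b a) = tr(a)*tr(b a b a) - tr(b a b) = x*z^2 - y*z - x
tr(a b^2 a b a b) = tr(b)*tr(a b a b a b) - tr(a b a b a) = y*z^3 - x*z^2 - 2*y*z + x
tr(b^2 a b a b^-1 a) = tr(a b^2 a b a)*tr(b) - tr(a b^2 a b a b) = x*y^2*z^2 - x^2*y*z - y^3*z - y*z^3 + x*z^2 + 3*y*z - x
apply: tr(b a b a b^-1 a^-1 b) = tr(b^2 a b a b^-1)*tr(a) - tr(b^2 a b a b^-1 a) = -x*y^2*z^2 + x^2*y*z + y^3*z + y*z^3 - 3*y*z - x
use: tr(a b a b a b a) = tr(a)*tr(b a b a b a) - tr(b a b a b) = x*z^3 - y*z^2 - 2*x*z + y
tr(a b a b a b a b) = tr(b a)*tr(b a b a b a) - tr(b^-1 a^-1 b^-1 a^-1) = z^4 - 4*z^2 + 2
apply: tr(b a b a b a b^-1 a) = tr(a b a b a b a)*tr(b) - tr(a b a b a b a b) = x*y*z^3 - y^2*z^2 - z^4 - 2*x*y*z + y^2 + 4*z^2 - 2
use: tr(b a b a b^-1 a^-1 b a) = tr(b a b a b a b^-1)*tr(a) - tr(b a b a b a b^-1 a) = -x*y*z^3 + x^2*z^2 + y^2*z^2 + z^4 + x*y*z - x^2 - y^2 - 4*z^2 + 2
tr(a b a b^-1 a^-1 b a^-1 b) = tr(b a b a b^-1 a^-1 b)*tr(a) - tr(b a b a b^-1 a^-1 b a) = -x^2*y^2*z^2 + x^3*y*z + x*y^3*z + 2*x*y*z^3 - x^2*z^2 - y^2*z^2 - z^4 - 4*x*y*z + y^2 + 4*z^2 - 2
use: tr(a b a b^-1 a^-1 b a^-1 b^-1) = tr(a b a b^-1 a^-1 b a^-1)*tr(b) - tr(a b a b^-1 a^-1 b a^-1 b) = x^2*y^2*z^2 - x^3*y*z - 2*x*y^3*z - 2*x*y*z^3 + x^2*y^2 + x^2*z^2 + y^4 + 2*y^2*z^2 + z^4 + 4*x*y*z - 4*y^2 - 4*z^2 + 2
use: tr(b^-1 a^-1 b a^-1 b^-2 a b a) = tr(a b a b^-1 a^-1 b a^-1 b^-1)*tr(b) - tr(a b a b^-1 a^-1 b a^-1) = x^2*y^3*z^2 - x^3*y^2*z - 2*x*y^4*z - 2*x*y^2*z^3 + x^2*y^3 + x^2*y*z^2 + y^5 + 2*y^3*z^2 + y*z^4 + 5*x*y^2*z - x^2*y - 5*y^3 - 5*y*z^2 + 5*y
use: tr(b^-1 a^-1 b a^-1 b^-2 a b a^-1) = tr(b^-1 a^-1 b a^-1 b^-2 a b)*tr(a) - tr(b^-1 a^-1 b a^-1 b^-2 a b a) = -x^2*y^3*z^2 + x^3*y^2*z + 2*x*y^4*z + 2*x*y^2*z^3 - x^2*y^3 - x^2*y*z^2 - y^5 - 2*y^3*z^2 - y*z^4 - 5*x*y^2*z + x^2*y + 5*y^3 + 5*y*z^2 + x*z - 5*y

-x^2*y^3*z^2 + x^3*y^2*z + 2*x*y^4*z + 2*x*y^2*z^3 - x^2*y^3 - x^2*y*z^2 - y^5 - 2*y^3*z^2 - y*z^4 - 5*x*y^2*z + x^2*y + 5*y^3 + 5*y*z^2 + x*z - 5*y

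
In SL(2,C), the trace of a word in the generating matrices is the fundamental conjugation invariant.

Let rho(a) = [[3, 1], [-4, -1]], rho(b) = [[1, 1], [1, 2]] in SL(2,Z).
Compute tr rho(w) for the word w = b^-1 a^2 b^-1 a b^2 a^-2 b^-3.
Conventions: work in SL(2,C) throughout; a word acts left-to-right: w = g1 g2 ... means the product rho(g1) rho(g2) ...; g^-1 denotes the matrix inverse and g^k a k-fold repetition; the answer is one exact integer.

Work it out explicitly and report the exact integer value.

rho(b^-1) = [[2, -1], [-1, 1]]
... * rho(a) = [[3, 1], [-4, -1]]  ->  [[10, 3], [-7, -2]]
... * rho(a) = [[3, 1], [-4, -1]]  ->  [[18, 7], [-13, -5]]
... * rho(b^-1) = [[2, -1], [-1, 1]]  ->  [[29, -11], [-21, 8]]
... * rho(a) = [[3, 1], [-4, -1]]  ->  [[131, 40], [-95, -29]]
... * rho(b) = [[1, 1], [1, 2]]  ->  [[171, 211], [-124, -153]]
... * rho(b) = [[1, 1], [1, 2]]  ->  [[382, 593], [-277, -430]]
... * rho(a^-1) = [[-1, -1], [4, 3]]  ->  [[1990, 1397], [-1443, -1013]]
... * rho(a^-1) = [[-1, -1], [4, 3]]  ->  [[3598, 2201], [-2609, -1596]]
... * rho(b^-1) = [[2, -1], [-1, 1]]  ->  [[4995, -1397], [-3622, 1013]]
... * rho(b^-1) = [[2, -1], [-1, 1]]  ->  [[11387, -6392], [-8257, 4635]]
... * rho(b^-1) = [[2, -1], [-1, 1]]  ->  [[29166, -17779], [-21149, 12892]]
tr = 29166 + 12892 = 42058

42058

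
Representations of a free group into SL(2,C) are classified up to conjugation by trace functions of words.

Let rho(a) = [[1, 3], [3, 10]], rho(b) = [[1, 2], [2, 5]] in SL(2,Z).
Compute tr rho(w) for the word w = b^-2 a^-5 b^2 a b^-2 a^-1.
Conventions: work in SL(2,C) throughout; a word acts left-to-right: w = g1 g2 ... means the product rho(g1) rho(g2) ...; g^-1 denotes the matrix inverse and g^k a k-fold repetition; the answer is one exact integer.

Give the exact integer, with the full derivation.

rho(b^-1) = [[5, -2], [-2, 1]]
... * rho(b^-1) = [[5, -2], [-2, 1]]  ->  [[29, -12], [-12, 5]]
... * rho(a^-1) = [[10, -3], [-3, 1]]  ->  [[326, -99], [-135, 41]]
... * rho(a^-1) = [[10, -3], [-3, 1]]  ->  [[3557, -1077], [-1473, 446]]
... * rho(a^-1) = [[10, -3], [-3, 1]]  ->  [[38801, -11748], [-16068, 4865]]
... * rho(a^-1) = [[10, -3], [-3, 1]]  ->  [[423254, -128151], [-175275, 53069]]
... * rho(a^-1) = [[10, -3], [-3, 1]]  ->  [[4616993, -1397913], [-1911957, 578894]]
... * rho(b) = [[1, 2], [2, 5]]  ->  [[1821167, 2244421], [-754169, -929444]]
... * rho(b) = [[1, 2], [2, 5]]  ->  [[6310009, 14864439], [-2613057, -6155558]]
... * rho(a) = [[1, 3], [3, 10]]  ->  [[50903326, 167574417], [-21079731, -69394751]]
... * rho(b^-1) = [[5, -2], [-2, 1]]  ->  [[-80632204, 65767765], [33390847, -27235289]]
... * rho(b^-1) = [[5, -2], [-2, 1]]  ->  [[-534696550, 227032173], [221424813, -94016983]]
... * rho(a^-1) = [[10, -3], [-3, 1]]  ->  [[-6028062019, 1831121823], [2496299079, -758291422]]
tr = -6028062019 + -758291422 = -6786353441

-6786353441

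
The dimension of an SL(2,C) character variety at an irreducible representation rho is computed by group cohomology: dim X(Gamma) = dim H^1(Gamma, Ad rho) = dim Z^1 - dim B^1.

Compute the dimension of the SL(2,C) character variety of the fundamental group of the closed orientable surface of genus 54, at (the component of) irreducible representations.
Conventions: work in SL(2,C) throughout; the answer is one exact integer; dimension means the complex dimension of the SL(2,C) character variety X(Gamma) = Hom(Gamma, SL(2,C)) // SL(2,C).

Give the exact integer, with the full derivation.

318

pi_1 of the closed genus-54 surface has 108 generators bound by the single product-of-commutators relator.
Before the relator condition, cocycle space has dim 3*108 = 324.
H^2 = coker(d_2) is dual to H^0 = 0 at irreducible rho (Poincare duality), so d_2 is onto: dim Z^1 = 321.
As always at irreducible rho, dim B^1 = 3.
dim H^1 = 321 - 3 = 318 = dim X.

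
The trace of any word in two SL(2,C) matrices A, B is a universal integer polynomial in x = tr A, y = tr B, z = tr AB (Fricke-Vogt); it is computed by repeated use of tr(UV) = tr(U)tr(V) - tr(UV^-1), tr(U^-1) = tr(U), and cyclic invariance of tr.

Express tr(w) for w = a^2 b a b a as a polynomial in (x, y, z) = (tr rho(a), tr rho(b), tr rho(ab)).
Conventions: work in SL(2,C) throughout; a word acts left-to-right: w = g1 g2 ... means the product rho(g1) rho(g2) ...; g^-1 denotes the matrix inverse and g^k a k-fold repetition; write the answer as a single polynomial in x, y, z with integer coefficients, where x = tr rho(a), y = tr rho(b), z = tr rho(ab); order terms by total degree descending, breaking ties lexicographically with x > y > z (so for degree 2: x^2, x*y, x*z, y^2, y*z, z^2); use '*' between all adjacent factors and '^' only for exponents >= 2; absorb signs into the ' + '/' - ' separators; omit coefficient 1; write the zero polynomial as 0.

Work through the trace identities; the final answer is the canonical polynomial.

x^2*z^2 - x*y*z - x^2 - z^2 + 2

apply: tr(b a b a) = tr(b a) tr(b a) - tr(1)  (split on b) = z^2 - 2
apply: tr(b a b) = tr(b) tr(a b) - tr(a)  (reduce the b square) = y*z - x
apply: tr(b a b a^2) = tr(a) tr(b a b a) - tr(b a b)  (reduce the a square) = x*z^2 - y*z - x
apply: tr(a^2 b a b a) = tr(a) tr(b a b a^2) - tr(b a b a)  (reduce the a square) = x^2*z^2 - x*y*z - x^2 - z^2 + 2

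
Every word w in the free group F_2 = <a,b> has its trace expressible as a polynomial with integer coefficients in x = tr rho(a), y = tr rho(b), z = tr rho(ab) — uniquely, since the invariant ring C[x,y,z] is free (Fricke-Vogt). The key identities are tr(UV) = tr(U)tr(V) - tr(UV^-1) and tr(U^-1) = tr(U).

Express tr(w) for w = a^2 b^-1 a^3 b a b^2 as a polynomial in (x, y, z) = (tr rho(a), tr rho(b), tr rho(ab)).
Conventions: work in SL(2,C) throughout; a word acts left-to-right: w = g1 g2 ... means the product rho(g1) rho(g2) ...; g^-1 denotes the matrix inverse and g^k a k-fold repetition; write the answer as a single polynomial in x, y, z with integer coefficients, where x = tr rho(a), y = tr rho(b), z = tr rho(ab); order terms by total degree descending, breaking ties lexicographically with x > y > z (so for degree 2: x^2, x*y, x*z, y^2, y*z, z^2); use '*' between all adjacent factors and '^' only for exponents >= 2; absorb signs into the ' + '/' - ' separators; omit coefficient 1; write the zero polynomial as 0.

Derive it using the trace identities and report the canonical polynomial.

tr(b a b a) = tr(b a) tr(b a) - tr(1)   [split at repeated b] = z^2 - 2
apply: tr(b a b) = tr(b) tr(a b) - tr(a) = y*z - x
tr(a b a b a) = tr(a) tr(b a b a) - tr(b a b) = x*z^2 - y*z - x
tr(a b a b a^2) = tr(a) tr(a b a b a) - tr(a b a b) = x^2*z^2 - x*y*z - x^2 - z^2 + 2
tr(a^4 b a b) = tr(a) tr(a b a b a^2) - tr(a b a b a) = x^3*z^2 - x^2*y*z - x^3 - 2*x*z^2 + y*z + 3*x
tr(a b a) = tr(a) tr(b a) - tr(b) = x*z - y
tr(a^2 b a) = tr(a) tr(a b a) - tr(a b) = x^2*z - x*y - z
use: tr(a b a^3) = tr(a) tr(a^2 b a) - tr(a^2 b) = x^3*z - x^2*y - 2*x*z + y
apply: tr(a^4 b a) = tr(a) tr(a b a^3) - tr(a b a^2) = x^4*z - x^3*y - 3*x^2*z + 2*x*y + z
tr(a b a b^2 a^3) = tr(b) tr(a^4 b a b) - tr(a^4 b a) = x^3*y*z^2 - x^4*z - x^2*y^2*z - 2*x*y*z^2 + 3*x^2*z + y^2*z + x*y - z
tr(b a b^2 a^2) = tr(b) tr(a^2 b a b) - tr(a^2 b a) = x*y*z^2 - x^2*z - y^2*z + z
tr(b a b^2 a) = tr(b) tr(a b a b) - tr(a b a) = y*z^2 - x*z - y
use: tr(a b a b^2 a^2) = tr(a) tr(b a b^2 a^2) - tr(b a b^2 a) = x^2*y*z^2 - x^3*z - x*y^2*z - y*z^2 + 2*x*z + y
tr(a^3 b a b^2 a^2) = tr(a) tr(a b a b^2 a^3) - tr(a b a b^2 a^2) = x^4*y*z^2 - x^5*z - x^3*y^2*z - 3*x^2*y*z^2 + 4*x^3*z + 2*x*y^2*z + x^2*y + y*z^2 - 3*x*z - y
apply: tr(a b a b a b) = tr(b a b a) tr(b a) - tr(a b)   [split at repeated b] = z^3 - 3*z
use: tr(b a b^2 a b a) = tr(b) tr(a b a b a b) - tr(a b a b a) = y*z^3 - x*z^2 - 2*y*z + x
tr(a^2) = tr(a) tr(a) - tr(1) = x^2 - 2
tr(a b^2 a) = tr(b) tr(a^2 b) - tr(a^2) = x*y*z - x^2 - y^2 + 2
tr(b a b^2 a b) = tr(b) tr(a b^2 a b) - tr(a b^2 a) = y^2*z^2 - 2*x*y*z + x^2 - 2
use: tr(b a^2 b a b^2 a) = tr(a) tr(b a b^2 a b a) - tr(b a b^2 a b) = x*y*z^3 - x^2*z^2 - y^2*z^2 + 2
tr(b a^2 b a b^2) = tr(b) tr(b a^2 b a b) - tr(b a^2 b a) = x*y^2*z^2 - x^2*y*z - y^3*z - x*z^2 + 2*y*z + x
tr(a b a b^2 a^2 b a) = tr(a) tr(b a^2 b a b^2 a) - tr(b a^2 b a b^2) = x^2*y*z^3 - x^3*z^2 - 2*x*y^2*z^2 + x^2*y*z + y^3*z + x*z^2 - 2*y*z + x
tr(b a b a b^2) = tr(b) tr(b a b a b) - tr(b a b a) = y^2*z^2 - x*y*z - y^2 - z^2 + 2
tr(a b a b^2 a^2 b) = tr(a) tr(b a b a b^2 a) - tr(b a b a b^2) = x*y*z^3 - x^2*z^2 - y^2*z^2 - x*y*z + x^2 + y^2 + z^2 - 2
tr(a^3 b a b^2 a^2 b) = tr(a) tr(a b a b^2 a^2 b a) - tr(a b a b^2 a^2 b) = x^3*y*z^3 - x^4*z^2 - 2*x^2*y^2*z^2 + x^3*y*z + x*y^3*z - x*y*z^3 + 2*x^2*z^2 + y^2*z^2 - x*y*z - y^2 - z^2 + 2
tr(a^2 b^-1 a^3 b a b^2) = tr(a^3 b a b^2 a^2) tr(b) - tr(a^3 b a b^2 a^2 b) = x^4*y^2*z^2 - x^5*y*z - x^3*y^3*z - x^3*y*z^3 + x^4*z^2 - x^2*y^2*z^2 + 3*x^3*y*z + x*y^3*z + x*y*z^3 + x^2*y^2 - 2*x^2*z^2 - 2*x*y*z + z^2 - 2

x^4*y^2*z^2 - x^5*y*z - x^3*y^3*z - x^3*y*z^3 + x^4*z^2 - x^2*y^2*z^2 + 3*x^3*y*z + x*y^3*z + x*y*z^3 + x^2*y^2 - 2*x^2*z^2 - 2*x*y*z + z^2 - 2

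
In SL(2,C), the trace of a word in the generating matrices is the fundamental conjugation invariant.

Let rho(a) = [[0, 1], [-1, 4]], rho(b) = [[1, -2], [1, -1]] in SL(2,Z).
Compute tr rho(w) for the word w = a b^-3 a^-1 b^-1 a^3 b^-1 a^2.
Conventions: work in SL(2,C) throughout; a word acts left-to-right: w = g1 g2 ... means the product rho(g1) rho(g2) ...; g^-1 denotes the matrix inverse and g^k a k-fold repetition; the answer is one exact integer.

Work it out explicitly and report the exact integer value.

3134

rho(a) = [[0, 1], [-1, 4]]
... * rho(b^-1) = [[-1, 2], [-1, 1]]  ->  [[-1, 1], [-3, 2]]
... * rho(b^-1) = [[-1, 2], [-1, 1]]  ->  [[0, -1], [1, -4]]
... * rho(b^-1) = [[-1, 2], [-1, 1]]  ->  [[1, -1], [3, -2]]
... * rho(a^-1) = [[4, -1], [1, 0]]  ->  [[3, -1], [10, -3]]
... * rho(b^-1) = [[-1, 2], [-1, 1]]  ->  [[-2, 5], [-7, 17]]
... * rho(a) = [[0, 1], [-1, 4]]  ->  [[-5, 18], [-17, 61]]
... * rho(a) = [[0, 1], [-1, 4]]  ->  [[-18, 67], [-61, 227]]
... * rho(a) = [[0, 1], [-1, 4]]  ->  [[-67, 250], [-227, 847]]
... * rho(b^-1) = [[-1, 2], [-1, 1]]  ->  [[-183, 116], [-620, 393]]
... * rho(a) = [[0, 1], [-1, 4]]  ->  [[-116, 281], [-393, 952]]
... * rho(a) = [[0, 1], [-1, 4]]  ->  [[-281, 1008], [-952, 3415]]
tr = -281 + 3415 = 3134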